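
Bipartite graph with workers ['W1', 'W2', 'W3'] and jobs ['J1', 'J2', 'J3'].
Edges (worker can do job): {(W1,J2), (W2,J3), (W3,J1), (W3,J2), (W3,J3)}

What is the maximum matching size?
Maximum matching size = 3

Maximum matching: {(W1,J2), (W2,J3), (W3,J1)}
Size: 3

This assigns 3 workers to 3 distinct jobs.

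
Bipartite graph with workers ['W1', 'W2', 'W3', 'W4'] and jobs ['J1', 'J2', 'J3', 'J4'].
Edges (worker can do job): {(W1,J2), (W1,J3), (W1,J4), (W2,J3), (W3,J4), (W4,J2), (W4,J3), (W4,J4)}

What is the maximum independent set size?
Maximum independent set = 5

By König's theorem:
- Min vertex cover = Max matching = 3
- Max independent set = Total vertices - Min vertex cover
- Max independent set = 8 - 3 = 5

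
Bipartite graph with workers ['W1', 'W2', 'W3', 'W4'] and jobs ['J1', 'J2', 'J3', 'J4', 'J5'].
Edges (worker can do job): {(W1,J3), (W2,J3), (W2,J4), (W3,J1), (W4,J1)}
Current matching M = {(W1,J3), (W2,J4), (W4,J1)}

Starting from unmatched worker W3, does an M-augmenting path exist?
No augmenting path from W3

Alternating search from W3 reaches jobs: {J1}.
Every reachable job is already matched in M, and following those matched edges back to workers exposes no further unvisited jobs.
No M-augmenting path from W3 exists.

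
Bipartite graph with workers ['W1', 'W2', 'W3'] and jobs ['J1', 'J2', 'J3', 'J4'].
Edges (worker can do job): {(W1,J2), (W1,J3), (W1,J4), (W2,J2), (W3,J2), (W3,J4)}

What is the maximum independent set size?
Maximum independent set = 4

By König's theorem:
- Min vertex cover = Max matching = 3
- Max independent set = Total vertices - Min vertex cover
- Max independent set = 7 - 3 = 4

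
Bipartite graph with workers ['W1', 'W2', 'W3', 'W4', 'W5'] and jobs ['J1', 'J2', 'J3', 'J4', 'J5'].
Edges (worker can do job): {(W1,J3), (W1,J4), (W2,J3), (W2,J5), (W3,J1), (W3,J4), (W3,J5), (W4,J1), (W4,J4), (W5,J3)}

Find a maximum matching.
Matching: {(W2,J5), (W3,J4), (W4,J1), (W5,J3)}

Maximum matching (size 4):
  W2 → J5
  W3 → J4
  W4 → J1
  W5 → J3

Each worker is assigned to at most one job, and each job to at most one worker.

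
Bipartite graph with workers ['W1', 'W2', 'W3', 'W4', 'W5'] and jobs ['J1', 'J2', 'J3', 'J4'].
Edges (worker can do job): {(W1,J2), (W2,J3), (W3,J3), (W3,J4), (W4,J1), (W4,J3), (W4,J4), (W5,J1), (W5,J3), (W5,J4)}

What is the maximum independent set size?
Maximum independent set = 5

By König's theorem:
- Min vertex cover = Max matching = 4
- Max independent set = Total vertices - Min vertex cover
- Max independent set = 9 - 4 = 5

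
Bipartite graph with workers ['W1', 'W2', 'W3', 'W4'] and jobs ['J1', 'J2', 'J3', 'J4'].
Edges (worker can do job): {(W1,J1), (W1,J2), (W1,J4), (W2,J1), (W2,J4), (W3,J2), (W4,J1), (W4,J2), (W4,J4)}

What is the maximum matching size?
Maximum matching size = 3

Maximum matching: {(W1,J4), (W2,J1), (W4,J2)}
Size: 3

This assigns 3 workers to 3 distinct jobs.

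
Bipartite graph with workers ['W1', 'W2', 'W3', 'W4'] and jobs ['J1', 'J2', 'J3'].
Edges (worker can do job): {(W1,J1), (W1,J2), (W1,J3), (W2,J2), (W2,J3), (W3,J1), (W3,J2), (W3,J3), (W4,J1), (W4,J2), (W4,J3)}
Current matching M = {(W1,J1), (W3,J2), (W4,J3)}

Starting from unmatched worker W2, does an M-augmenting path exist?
No augmenting path from W2

Alternating search from W2 reaches jobs: {J1, J2, J3}.
Every reachable job is already matched in M, and following those matched edges back to workers exposes no further unvisited jobs.
No M-augmenting path from W2 exists.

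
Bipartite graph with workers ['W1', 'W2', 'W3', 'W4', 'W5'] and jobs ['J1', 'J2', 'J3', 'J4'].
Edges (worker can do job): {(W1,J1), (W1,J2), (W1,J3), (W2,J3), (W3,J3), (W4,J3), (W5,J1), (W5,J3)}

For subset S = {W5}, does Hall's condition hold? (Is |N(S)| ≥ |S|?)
Yes: |N(S)| = 2, |S| = 1

Subset S = {W5}
Neighbors N(S) = {J1, J3}

|N(S)| = 2, |S| = 1
Hall's condition: |N(S)| ≥ |S| is satisfied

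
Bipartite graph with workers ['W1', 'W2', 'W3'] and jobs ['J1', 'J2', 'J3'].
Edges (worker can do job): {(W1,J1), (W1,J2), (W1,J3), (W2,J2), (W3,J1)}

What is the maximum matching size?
Maximum matching size = 3

Maximum matching: {(W1,J3), (W2,J2), (W3,J1)}
Size: 3

This assigns 3 workers to 3 distinct jobs.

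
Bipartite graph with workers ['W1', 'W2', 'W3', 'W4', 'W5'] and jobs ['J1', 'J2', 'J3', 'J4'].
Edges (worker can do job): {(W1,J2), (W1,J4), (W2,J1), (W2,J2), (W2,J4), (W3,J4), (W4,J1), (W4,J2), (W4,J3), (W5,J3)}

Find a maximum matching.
Matching: {(W1,J2), (W3,J4), (W4,J1), (W5,J3)}

Maximum matching (size 4):
  W1 → J2
  W3 → J4
  W4 → J1
  W5 → J3

Each worker is assigned to at most one job, and each job to at most one worker.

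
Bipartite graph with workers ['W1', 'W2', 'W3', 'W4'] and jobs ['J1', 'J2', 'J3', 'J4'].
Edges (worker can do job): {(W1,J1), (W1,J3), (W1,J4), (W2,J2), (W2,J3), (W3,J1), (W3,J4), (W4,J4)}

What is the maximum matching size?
Maximum matching size = 4

Maximum matching: {(W1,J3), (W2,J2), (W3,J1), (W4,J4)}
Size: 4

This assigns 4 workers to 4 distinct jobs.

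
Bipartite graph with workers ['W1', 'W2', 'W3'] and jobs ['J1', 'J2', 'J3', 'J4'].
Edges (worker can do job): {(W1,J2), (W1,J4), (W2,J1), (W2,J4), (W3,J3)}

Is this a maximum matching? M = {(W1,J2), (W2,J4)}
No, size 2 is not maximum

Proposed matching has size 2.
Maximum matching size for this graph: 3.

This is NOT maximum - can be improved to size 3.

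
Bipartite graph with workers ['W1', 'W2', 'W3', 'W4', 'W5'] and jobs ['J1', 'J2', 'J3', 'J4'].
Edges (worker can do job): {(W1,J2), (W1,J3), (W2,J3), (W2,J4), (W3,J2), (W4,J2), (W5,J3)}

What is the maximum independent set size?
Maximum independent set = 6

By König's theorem:
- Min vertex cover = Max matching = 3
- Max independent set = Total vertices - Min vertex cover
- Max independent set = 9 - 3 = 6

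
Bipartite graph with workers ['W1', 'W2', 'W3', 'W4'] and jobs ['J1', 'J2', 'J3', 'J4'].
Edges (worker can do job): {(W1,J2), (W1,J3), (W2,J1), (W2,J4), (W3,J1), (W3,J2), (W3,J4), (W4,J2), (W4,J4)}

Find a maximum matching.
Matching: {(W1,J3), (W2,J1), (W3,J2), (W4,J4)}

Maximum matching (size 4):
  W1 → J3
  W2 → J1
  W3 → J2
  W4 → J4

Each worker is assigned to at most one job, and each job to at most one worker.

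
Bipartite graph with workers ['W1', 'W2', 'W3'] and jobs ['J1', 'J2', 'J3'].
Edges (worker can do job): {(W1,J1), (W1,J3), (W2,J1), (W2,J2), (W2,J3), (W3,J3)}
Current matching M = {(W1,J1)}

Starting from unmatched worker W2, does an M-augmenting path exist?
Yes: W2 → J2

An M-augmenting path alternates non-matching / matching edges, starting and ending at unmatched vertices.
Path: W2 → J2
(J2 is unmatched in M, so the path is augmenting.)
Flipping edges along this path would increase |M| from 1 to 2.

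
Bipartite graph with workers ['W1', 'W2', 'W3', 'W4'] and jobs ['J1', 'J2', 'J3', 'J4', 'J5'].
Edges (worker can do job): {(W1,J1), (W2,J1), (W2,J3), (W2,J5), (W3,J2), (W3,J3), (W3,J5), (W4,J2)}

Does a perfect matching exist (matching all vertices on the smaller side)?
Yes, perfect matching exists (size 4)

Perfect matching: {(W1,J1), (W2,J5), (W3,J3), (W4,J2)}
All 4 vertices on the smaller side are matched.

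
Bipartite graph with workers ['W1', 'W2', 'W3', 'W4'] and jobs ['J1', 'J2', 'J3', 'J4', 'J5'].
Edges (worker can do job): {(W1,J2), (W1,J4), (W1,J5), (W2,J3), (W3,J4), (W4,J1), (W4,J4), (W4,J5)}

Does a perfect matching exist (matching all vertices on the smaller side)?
Yes, perfect matching exists (size 4)

Perfect matching: {(W1,J2), (W2,J3), (W3,J4), (W4,J5)}
All 4 vertices on the smaller side are matched.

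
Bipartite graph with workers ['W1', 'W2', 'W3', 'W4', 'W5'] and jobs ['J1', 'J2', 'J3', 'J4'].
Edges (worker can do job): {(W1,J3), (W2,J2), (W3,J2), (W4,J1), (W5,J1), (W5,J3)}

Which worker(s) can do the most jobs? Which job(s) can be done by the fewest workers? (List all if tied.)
Most versatile: W5 (2 jobs); Least covered: J4 (0 workers)

Worker degrees (jobs they can do): W1:1, W2:1, W3:1, W4:1, W5:2
Job degrees (workers who can do it): J1:2, J2:2, J3:2, J4:0

Maximum worker degree is 2, achieved by: W5
Minimum job degree is 0, achieved by: J4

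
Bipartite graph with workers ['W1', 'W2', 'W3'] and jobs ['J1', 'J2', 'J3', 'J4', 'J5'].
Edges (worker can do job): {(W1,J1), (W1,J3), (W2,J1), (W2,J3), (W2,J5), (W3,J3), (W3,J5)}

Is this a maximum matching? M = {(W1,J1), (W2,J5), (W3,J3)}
Yes, size 3 is maximum

Proposed matching has size 3.
Maximum matching size for this graph: 3.

This is a maximum matching.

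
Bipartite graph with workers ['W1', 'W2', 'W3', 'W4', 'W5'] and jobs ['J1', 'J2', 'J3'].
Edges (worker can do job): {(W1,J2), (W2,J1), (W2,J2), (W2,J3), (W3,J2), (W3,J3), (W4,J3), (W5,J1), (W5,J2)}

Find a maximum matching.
Matching: {(W1,J2), (W3,J3), (W5,J1)}

Maximum matching (size 3):
  W1 → J2
  W3 → J3
  W5 → J1

Each worker is assigned to at most one job, and each job to at most one worker.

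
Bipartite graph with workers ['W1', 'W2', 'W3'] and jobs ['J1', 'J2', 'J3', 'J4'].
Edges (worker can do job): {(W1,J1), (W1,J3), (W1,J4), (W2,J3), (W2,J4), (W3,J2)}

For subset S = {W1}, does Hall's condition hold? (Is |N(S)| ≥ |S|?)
Yes: |N(S)| = 3, |S| = 1

Subset S = {W1}
Neighbors N(S) = {J1, J3, J4}

|N(S)| = 3, |S| = 1
Hall's condition: |N(S)| ≥ |S| is satisfied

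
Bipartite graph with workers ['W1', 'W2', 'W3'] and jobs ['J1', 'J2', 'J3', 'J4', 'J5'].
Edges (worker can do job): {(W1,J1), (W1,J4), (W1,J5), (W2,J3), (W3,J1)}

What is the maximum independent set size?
Maximum independent set = 5

By König's theorem:
- Min vertex cover = Max matching = 3
- Max independent set = Total vertices - Min vertex cover
- Max independent set = 8 - 3 = 5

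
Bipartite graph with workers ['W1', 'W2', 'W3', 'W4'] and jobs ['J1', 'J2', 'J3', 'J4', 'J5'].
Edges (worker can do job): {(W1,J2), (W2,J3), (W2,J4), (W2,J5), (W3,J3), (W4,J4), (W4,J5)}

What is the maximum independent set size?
Maximum independent set = 5

By König's theorem:
- Min vertex cover = Max matching = 4
- Max independent set = Total vertices - Min vertex cover
- Max independent set = 9 - 4 = 5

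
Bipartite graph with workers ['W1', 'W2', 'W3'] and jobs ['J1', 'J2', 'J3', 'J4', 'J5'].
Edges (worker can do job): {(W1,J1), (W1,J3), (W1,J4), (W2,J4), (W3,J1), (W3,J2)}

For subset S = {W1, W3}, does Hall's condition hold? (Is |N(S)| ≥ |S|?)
Yes: |N(S)| = 4, |S| = 2

Subset S = {W1, W3}
Neighbors N(S) = {J1, J2, J3, J4}

|N(S)| = 4, |S| = 2
Hall's condition: |N(S)| ≥ |S| is satisfied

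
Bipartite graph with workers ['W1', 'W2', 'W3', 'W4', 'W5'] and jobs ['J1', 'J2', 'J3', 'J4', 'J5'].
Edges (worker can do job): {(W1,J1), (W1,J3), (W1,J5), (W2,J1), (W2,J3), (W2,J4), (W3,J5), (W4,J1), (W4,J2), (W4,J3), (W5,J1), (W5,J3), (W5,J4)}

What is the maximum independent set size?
Maximum independent set = 5

By König's theorem:
- Min vertex cover = Max matching = 5
- Max independent set = Total vertices - Min vertex cover
- Max independent set = 10 - 5 = 5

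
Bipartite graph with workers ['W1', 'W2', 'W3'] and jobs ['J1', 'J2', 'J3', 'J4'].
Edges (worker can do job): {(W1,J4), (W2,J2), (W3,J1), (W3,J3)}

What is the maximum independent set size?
Maximum independent set = 4

By König's theorem:
- Min vertex cover = Max matching = 3
- Max independent set = Total vertices - Min vertex cover
- Max independent set = 7 - 3 = 4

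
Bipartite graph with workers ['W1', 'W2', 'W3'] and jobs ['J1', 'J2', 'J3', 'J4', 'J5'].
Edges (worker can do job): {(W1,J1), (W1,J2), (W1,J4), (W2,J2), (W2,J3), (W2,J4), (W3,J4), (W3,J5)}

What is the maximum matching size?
Maximum matching size = 3

Maximum matching: {(W1,J2), (W2,J3), (W3,J4)}
Size: 3

This assigns 3 workers to 3 distinct jobs.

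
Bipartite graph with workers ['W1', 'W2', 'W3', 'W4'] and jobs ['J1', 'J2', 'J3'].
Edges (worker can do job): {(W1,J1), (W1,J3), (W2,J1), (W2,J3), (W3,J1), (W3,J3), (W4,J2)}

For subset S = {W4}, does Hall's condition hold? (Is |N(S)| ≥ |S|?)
Yes: |N(S)| = 1, |S| = 1

Subset S = {W4}
Neighbors N(S) = {J2}

|N(S)| = 1, |S| = 1
Hall's condition: |N(S)| ≥ |S| is satisfied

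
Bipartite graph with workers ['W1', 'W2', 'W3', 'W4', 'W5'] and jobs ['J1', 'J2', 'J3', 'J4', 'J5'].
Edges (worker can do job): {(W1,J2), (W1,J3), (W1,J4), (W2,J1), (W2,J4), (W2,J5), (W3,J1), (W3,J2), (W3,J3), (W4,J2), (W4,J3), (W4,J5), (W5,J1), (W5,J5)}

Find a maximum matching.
Matching: {(W1,J3), (W2,J4), (W3,J2), (W4,J5), (W5,J1)}

Maximum matching (size 5):
  W1 → J3
  W2 → J4
  W3 → J2
  W4 → J5
  W5 → J1

Each worker is assigned to at most one job, and each job to at most one worker.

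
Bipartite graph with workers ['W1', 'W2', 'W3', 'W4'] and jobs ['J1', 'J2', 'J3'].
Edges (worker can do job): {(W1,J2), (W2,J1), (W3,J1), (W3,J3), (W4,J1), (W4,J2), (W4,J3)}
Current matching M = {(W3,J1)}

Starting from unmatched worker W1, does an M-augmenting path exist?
Yes: W1 → J2

An M-augmenting path alternates non-matching / matching edges, starting and ending at unmatched vertices.
Path: W1 → J2
(J2 is unmatched in M, so the path is augmenting.)
Flipping edges along this path would increase |M| from 1 to 2.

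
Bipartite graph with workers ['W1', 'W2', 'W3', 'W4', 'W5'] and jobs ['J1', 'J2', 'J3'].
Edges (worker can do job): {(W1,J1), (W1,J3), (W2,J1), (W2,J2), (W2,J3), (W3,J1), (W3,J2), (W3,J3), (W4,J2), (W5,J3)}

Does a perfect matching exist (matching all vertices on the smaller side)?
Yes, perfect matching exists (size 3)

Perfect matching: {(W1,J1), (W3,J3), (W4,J2)}
All 3 vertices on the smaller side are matched.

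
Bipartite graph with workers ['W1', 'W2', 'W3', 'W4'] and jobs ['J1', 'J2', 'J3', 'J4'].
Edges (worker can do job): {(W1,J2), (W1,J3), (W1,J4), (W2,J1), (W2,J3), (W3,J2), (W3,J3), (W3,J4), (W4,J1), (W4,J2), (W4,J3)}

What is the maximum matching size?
Maximum matching size = 4

Maximum matching: {(W1,J4), (W2,J1), (W3,J3), (W4,J2)}
Size: 4

This assigns 4 workers to 4 distinct jobs.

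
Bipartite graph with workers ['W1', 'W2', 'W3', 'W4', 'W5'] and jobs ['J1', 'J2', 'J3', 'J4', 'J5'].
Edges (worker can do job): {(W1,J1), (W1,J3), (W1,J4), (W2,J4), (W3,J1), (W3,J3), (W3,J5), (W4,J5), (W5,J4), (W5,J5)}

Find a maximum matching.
Matching: {(W1,J1), (W2,J4), (W3,J3), (W5,J5)}

Maximum matching (size 4):
  W1 → J1
  W2 → J4
  W3 → J3
  W5 → J5

Each worker is assigned to at most one job, and each job to at most one worker.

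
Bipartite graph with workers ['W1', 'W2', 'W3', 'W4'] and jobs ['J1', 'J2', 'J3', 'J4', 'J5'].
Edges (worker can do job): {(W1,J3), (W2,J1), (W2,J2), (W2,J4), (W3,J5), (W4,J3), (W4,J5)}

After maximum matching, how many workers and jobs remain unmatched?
Unmatched: 1 workers, 2 jobs

Maximum matching size: 3
Workers: 4 total, 3 matched, 1 unmatched
Jobs: 5 total, 3 matched, 2 unmatched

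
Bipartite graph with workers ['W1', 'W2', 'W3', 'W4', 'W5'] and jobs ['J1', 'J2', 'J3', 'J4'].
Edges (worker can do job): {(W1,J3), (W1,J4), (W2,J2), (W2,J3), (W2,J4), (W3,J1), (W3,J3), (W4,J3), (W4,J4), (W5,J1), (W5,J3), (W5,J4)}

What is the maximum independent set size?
Maximum independent set = 5

By König's theorem:
- Min vertex cover = Max matching = 4
- Max independent set = Total vertices - Min vertex cover
- Max independent set = 9 - 4 = 5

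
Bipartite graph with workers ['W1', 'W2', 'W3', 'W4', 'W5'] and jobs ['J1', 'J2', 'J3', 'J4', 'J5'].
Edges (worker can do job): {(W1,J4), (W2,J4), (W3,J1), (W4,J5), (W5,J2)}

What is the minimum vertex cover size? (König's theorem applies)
Minimum vertex cover size = 4

By König's theorem: in bipartite graphs,
min vertex cover = max matching = 4

Maximum matching has size 4, so minimum vertex cover also has size 4.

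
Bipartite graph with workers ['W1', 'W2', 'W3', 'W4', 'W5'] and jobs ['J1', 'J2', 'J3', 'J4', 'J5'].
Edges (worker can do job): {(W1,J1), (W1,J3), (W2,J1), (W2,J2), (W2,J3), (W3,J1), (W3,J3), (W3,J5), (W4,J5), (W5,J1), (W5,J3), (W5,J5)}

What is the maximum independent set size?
Maximum independent set = 6

By König's theorem:
- Min vertex cover = Max matching = 4
- Max independent set = Total vertices - Min vertex cover
- Max independent set = 10 - 4 = 6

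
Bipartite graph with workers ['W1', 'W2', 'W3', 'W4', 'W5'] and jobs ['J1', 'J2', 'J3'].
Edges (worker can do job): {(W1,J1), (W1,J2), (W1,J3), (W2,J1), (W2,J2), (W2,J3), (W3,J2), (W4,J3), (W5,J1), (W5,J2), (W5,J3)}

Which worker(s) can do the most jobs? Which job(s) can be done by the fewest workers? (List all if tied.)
Most versatile: W1, W2, W5 (3 jobs); Least covered: J1 (3 workers)

Worker degrees (jobs they can do): W1:3, W2:3, W3:1, W4:1, W5:3
Job degrees (workers who can do it): J1:3, J2:4, J3:4

Maximum worker degree is 3, achieved by: W1, W2, W5
Minimum job degree is 3, achieved by: J1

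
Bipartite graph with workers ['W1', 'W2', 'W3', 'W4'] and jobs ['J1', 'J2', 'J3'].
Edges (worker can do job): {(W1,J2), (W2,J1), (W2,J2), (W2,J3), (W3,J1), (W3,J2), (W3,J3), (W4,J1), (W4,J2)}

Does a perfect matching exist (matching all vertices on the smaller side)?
Yes, perfect matching exists (size 3)

Perfect matching: {(W2,J1), (W3,J3), (W4,J2)}
All 3 vertices on the smaller side are matched.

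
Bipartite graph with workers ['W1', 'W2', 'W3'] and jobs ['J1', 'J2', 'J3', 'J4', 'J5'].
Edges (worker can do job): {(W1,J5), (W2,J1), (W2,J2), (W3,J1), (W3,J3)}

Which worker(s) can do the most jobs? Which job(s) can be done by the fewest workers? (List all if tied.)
Most versatile: W2, W3 (2 jobs); Least covered: J4 (0 workers)

Worker degrees (jobs they can do): W1:1, W2:2, W3:2
Job degrees (workers who can do it): J1:2, J2:1, J3:1, J4:0, J5:1

Maximum worker degree is 2, achieved by: W2, W3
Minimum job degree is 0, achieved by: J4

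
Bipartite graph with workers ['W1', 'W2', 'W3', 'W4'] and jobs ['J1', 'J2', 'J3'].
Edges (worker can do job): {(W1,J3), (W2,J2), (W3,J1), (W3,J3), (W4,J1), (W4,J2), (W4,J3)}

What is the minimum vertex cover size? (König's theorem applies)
Minimum vertex cover size = 3

By König's theorem: in bipartite graphs,
min vertex cover = max matching = 3

Maximum matching has size 3, so minimum vertex cover also has size 3.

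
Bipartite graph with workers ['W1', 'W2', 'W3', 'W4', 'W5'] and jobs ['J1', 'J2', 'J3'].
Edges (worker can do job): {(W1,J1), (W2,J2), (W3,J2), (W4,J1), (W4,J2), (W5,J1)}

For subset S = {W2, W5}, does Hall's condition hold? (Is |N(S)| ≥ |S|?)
Yes: |N(S)| = 2, |S| = 2

Subset S = {W2, W5}
Neighbors N(S) = {J1, J2}

|N(S)| = 2, |S| = 2
Hall's condition: |N(S)| ≥ |S| is satisfied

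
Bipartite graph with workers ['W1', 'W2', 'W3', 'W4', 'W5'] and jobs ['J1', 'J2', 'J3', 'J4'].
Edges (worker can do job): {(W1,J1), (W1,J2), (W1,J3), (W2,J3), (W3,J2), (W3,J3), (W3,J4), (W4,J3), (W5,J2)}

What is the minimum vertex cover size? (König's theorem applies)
Minimum vertex cover size = 4

By König's theorem: in bipartite graphs,
min vertex cover = max matching = 4

Maximum matching has size 4, so minimum vertex cover also has size 4.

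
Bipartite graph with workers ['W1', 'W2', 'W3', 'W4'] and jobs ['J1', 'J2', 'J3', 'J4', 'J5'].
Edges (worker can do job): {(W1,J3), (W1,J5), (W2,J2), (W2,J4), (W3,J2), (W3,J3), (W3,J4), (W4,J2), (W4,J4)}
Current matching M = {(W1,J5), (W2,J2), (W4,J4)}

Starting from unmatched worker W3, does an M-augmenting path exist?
Yes: W3 → J3

An M-augmenting path alternates non-matching / matching edges, starting and ending at unmatched vertices.
Path: W3 → J3
(J3 is unmatched in M, so the path is augmenting.)
Flipping edges along this path would increase |M| from 3 to 4.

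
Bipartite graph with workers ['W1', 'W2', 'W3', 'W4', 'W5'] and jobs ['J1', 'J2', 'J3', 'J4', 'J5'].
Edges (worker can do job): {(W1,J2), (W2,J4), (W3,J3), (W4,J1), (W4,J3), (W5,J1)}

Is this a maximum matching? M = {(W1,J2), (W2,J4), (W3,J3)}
No, size 3 is not maximum

Proposed matching has size 3.
Maximum matching size for this graph: 4.

This is NOT maximum - can be improved to size 4.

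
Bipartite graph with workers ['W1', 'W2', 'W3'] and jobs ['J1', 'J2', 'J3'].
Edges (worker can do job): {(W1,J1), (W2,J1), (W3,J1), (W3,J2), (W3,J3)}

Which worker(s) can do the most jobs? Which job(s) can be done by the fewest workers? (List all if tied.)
Most versatile: W3 (3 jobs); Least covered: J2, J3 (1 workers)

Worker degrees (jobs they can do): W1:1, W2:1, W3:3
Job degrees (workers who can do it): J1:3, J2:1, J3:1

Maximum worker degree is 3, achieved by: W3
Minimum job degree is 1, achieved by: J2, J3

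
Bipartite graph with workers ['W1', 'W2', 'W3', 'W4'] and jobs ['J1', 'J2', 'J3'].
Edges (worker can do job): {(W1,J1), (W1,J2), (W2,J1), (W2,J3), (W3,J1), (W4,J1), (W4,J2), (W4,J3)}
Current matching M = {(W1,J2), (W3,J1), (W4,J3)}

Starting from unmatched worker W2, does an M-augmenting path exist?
No augmenting path from W2

Alternating search from W2 reaches jobs: {J1, J2, J3}.
Every reachable job is already matched in M, and following those matched edges back to workers exposes no further unvisited jobs.
No M-augmenting path from W2 exists.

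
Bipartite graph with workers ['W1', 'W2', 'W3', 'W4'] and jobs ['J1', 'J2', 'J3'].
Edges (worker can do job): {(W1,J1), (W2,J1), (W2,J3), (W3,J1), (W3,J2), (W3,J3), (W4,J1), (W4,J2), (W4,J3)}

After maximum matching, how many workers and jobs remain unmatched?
Unmatched: 1 workers, 0 jobs

Maximum matching size: 3
Workers: 4 total, 3 matched, 1 unmatched
Jobs: 3 total, 3 matched, 0 unmatched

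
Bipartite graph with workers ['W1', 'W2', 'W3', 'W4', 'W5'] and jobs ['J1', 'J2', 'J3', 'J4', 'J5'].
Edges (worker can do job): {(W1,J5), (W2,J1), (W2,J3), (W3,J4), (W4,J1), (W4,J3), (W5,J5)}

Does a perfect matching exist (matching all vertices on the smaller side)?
No, maximum matching has size 4 < 5

Maximum matching has size 4, need 5 for perfect matching.
Unmatched workers: ['W1']
Unmatched jobs: ['J2']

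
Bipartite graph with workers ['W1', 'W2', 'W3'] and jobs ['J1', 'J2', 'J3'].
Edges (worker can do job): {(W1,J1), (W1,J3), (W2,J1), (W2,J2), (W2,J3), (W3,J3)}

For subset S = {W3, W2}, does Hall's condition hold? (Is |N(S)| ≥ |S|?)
Yes: |N(S)| = 3, |S| = 2

Subset S = {W3, W2}
Neighbors N(S) = {J1, J2, J3}

|N(S)| = 3, |S| = 2
Hall's condition: |N(S)| ≥ |S| is satisfied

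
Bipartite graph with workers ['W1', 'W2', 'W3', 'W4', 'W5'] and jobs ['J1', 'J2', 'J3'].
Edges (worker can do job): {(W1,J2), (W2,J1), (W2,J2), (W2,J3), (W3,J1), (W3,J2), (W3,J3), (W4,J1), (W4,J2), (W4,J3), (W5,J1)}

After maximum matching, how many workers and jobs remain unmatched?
Unmatched: 2 workers, 0 jobs

Maximum matching size: 3
Workers: 5 total, 3 matched, 2 unmatched
Jobs: 3 total, 3 matched, 0 unmatched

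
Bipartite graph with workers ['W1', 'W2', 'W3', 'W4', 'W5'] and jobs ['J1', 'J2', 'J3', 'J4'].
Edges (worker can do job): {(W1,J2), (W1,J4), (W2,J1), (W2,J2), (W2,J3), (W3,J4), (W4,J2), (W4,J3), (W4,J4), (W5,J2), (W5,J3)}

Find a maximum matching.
Matching: {(W2,J1), (W3,J4), (W4,J2), (W5,J3)}

Maximum matching (size 4):
  W2 → J1
  W3 → J4
  W4 → J2
  W5 → J3

Each worker is assigned to at most one job, and each job to at most one worker.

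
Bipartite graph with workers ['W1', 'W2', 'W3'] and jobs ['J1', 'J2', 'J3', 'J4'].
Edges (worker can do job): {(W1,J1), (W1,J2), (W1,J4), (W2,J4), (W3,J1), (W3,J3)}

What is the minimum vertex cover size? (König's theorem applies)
Minimum vertex cover size = 3

By König's theorem: in bipartite graphs,
min vertex cover = max matching = 3

Maximum matching has size 3, so minimum vertex cover also has size 3.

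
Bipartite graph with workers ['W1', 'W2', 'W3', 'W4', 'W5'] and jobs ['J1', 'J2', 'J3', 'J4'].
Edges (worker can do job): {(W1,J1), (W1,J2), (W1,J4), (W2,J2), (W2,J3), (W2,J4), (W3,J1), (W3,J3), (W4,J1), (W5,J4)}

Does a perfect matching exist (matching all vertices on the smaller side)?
Yes, perfect matching exists (size 4)

Perfect matching: {(W1,J2), (W3,J3), (W4,J1), (W5,J4)}
All 4 vertices on the smaller side are matched.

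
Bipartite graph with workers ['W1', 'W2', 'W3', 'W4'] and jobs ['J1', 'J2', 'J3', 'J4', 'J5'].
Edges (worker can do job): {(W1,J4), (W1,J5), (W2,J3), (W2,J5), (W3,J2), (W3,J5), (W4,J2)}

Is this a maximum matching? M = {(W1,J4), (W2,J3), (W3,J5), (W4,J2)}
Yes, size 4 is maximum

Proposed matching has size 4.
Maximum matching size for this graph: 4.

This is a maximum matching.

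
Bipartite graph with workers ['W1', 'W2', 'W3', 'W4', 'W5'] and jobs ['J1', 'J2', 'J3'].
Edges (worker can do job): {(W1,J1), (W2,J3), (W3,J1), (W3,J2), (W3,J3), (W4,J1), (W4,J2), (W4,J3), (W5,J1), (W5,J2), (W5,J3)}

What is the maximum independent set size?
Maximum independent set = 5

By König's theorem:
- Min vertex cover = Max matching = 3
- Max independent set = Total vertices - Min vertex cover
- Max independent set = 8 - 3 = 5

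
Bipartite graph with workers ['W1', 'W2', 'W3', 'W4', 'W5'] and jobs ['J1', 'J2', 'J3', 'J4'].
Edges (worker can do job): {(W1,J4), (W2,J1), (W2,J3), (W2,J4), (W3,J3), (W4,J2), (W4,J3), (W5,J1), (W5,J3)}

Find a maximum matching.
Matching: {(W1,J4), (W3,J3), (W4,J2), (W5,J1)}

Maximum matching (size 4):
  W1 → J4
  W3 → J3
  W4 → J2
  W5 → J1

Each worker is assigned to at most one job, and each job to at most one worker.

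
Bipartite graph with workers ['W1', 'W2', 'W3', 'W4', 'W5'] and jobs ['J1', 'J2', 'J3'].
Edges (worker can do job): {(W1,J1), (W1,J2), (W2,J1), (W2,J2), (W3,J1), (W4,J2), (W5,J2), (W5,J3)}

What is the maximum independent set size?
Maximum independent set = 5

By König's theorem:
- Min vertex cover = Max matching = 3
- Max independent set = Total vertices - Min vertex cover
- Max independent set = 8 - 3 = 5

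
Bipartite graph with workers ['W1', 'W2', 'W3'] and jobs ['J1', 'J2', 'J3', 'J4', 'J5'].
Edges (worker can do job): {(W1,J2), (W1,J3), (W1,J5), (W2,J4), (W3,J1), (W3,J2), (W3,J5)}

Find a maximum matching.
Matching: {(W1,J2), (W2,J4), (W3,J1)}

Maximum matching (size 3):
  W1 → J2
  W2 → J4
  W3 → J1

Each worker is assigned to at most one job, and each job to at most one worker.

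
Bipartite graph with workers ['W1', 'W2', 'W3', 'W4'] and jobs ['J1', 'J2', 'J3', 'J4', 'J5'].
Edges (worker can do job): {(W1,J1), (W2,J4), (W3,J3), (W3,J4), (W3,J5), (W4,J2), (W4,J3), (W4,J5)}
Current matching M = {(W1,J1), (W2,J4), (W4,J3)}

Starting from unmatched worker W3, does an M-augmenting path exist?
Yes: W3 → J5

An M-augmenting path alternates non-matching / matching edges, starting and ending at unmatched vertices.
Path: W3 → J5
(J5 is unmatched in M, so the path is augmenting.)
Flipping edges along this path would increase |M| from 3 to 4.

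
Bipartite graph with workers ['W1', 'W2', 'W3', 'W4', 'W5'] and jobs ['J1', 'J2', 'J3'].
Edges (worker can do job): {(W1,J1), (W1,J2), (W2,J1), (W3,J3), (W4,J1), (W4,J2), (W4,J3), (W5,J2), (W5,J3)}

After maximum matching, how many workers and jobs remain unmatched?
Unmatched: 2 workers, 0 jobs

Maximum matching size: 3
Workers: 5 total, 3 matched, 2 unmatched
Jobs: 3 total, 3 matched, 0 unmatched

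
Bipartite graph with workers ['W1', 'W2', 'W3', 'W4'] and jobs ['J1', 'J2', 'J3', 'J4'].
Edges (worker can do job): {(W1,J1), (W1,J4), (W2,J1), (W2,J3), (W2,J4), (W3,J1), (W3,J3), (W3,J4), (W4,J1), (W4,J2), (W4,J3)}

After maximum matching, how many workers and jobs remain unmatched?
Unmatched: 0 workers, 0 jobs

Maximum matching size: 4
Workers: 4 total, 4 matched, 0 unmatched
Jobs: 4 total, 4 matched, 0 unmatched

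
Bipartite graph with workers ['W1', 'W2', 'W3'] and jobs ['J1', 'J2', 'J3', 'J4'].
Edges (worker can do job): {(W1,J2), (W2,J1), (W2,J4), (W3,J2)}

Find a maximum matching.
Matching: {(W2,J4), (W3,J2)}

Maximum matching (size 2):
  W2 → J4
  W3 → J2

Each worker is assigned to at most one job, and each job to at most one worker.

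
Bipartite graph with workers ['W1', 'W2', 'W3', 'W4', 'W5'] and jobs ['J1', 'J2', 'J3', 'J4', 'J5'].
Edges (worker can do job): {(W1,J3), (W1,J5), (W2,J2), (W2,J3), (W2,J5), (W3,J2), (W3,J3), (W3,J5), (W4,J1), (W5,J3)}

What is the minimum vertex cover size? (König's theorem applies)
Minimum vertex cover size = 4

By König's theorem: in bipartite graphs,
min vertex cover = max matching = 4

Maximum matching has size 4, so minimum vertex cover also has size 4.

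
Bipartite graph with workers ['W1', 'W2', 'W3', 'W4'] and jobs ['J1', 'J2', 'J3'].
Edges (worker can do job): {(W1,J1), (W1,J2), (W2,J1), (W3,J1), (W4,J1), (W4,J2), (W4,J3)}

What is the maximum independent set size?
Maximum independent set = 4

By König's theorem:
- Min vertex cover = Max matching = 3
- Max independent set = Total vertices - Min vertex cover
- Max independent set = 7 - 3 = 4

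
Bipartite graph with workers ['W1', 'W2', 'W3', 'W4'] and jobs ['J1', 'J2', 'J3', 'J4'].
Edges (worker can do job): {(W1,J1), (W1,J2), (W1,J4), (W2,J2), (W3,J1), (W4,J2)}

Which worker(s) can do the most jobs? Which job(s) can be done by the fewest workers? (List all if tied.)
Most versatile: W1 (3 jobs); Least covered: J3 (0 workers)

Worker degrees (jobs they can do): W1:3, W2:1, W3:1, W4:1
Job degrees (workers who can do it): J1:2, J2:3, J3:0, J4:1

Maximum worker degree is 3, achieved by: W1
Minimum job degree is 0, achieved by: J3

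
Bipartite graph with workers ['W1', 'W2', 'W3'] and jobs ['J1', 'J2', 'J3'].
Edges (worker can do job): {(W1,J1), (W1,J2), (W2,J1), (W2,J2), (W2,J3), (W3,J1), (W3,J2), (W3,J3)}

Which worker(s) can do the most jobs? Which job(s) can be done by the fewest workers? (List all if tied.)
Most versatile: W2, W3 (3 jobs); Least covered: J3 (2 workers)

Worker degrees (jobs they can do): W1:2, W2:3, W3:3
Job degrees (workers who can do it): J1:3, J2:3, J3:2

Maximum worker degree is 3, achieved by: W2, W3
Minimum job degree is 2, achieved by: J3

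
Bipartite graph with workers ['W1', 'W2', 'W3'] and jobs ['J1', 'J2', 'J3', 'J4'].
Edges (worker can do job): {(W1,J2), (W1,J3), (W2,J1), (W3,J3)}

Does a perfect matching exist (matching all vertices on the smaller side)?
Yes, perfect matching exists (size 3)

Perfect matching: {(W1,J2), (W2,J1), (W3,J3)}
All 3 vertices on the smaller side are matched.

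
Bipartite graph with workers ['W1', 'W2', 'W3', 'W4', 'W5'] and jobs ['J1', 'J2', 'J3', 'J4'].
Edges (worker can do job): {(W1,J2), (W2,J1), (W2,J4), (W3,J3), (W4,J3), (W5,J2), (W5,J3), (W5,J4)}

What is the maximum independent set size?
Maximum independent set = 5

By König's theorem:
- Min vertex cover = Max matching = 4
- Max independent set = Total vertices - Min vertex cover
- Max independent set = 9 - 4 = 5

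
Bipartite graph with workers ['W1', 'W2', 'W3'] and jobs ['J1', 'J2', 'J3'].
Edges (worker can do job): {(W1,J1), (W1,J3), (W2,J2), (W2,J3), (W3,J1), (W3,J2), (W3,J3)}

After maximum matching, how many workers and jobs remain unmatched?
Unmatched: 0 workers, 0 jobs

Maximum matching size: 3
Workers: 3 total, 3 matched, 0 unmatched
Jobs: 3 total, 3 matched, 0 unmatched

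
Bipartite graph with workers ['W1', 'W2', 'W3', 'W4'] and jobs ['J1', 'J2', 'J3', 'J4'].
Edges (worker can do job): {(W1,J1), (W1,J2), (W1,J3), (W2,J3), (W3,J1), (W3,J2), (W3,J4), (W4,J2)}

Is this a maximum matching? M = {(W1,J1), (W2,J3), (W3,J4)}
No, size 3 is not maximum

Proposed matching has size 3.
Maximum matching size for this graph: 4.

This is NOT maximum - can be improved to size 4.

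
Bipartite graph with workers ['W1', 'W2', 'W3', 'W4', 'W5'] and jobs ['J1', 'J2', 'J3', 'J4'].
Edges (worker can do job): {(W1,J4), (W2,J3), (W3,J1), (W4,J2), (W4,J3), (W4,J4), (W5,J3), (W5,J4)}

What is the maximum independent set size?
Maximum independent set = 5

By König's theorem:
- Min vertex cover = Max matching = 4
- Max independent set = Total vertices - Min vertex cover
- Max independent set = 9 - 4 = 5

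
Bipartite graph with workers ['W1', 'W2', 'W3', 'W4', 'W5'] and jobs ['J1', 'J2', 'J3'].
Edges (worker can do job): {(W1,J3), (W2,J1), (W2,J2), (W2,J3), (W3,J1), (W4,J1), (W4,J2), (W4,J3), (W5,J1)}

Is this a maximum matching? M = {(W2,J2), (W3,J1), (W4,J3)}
Yes, size 3 is maximum

Proposed matching has size 3.
Maximum matching size for this graph: 3.

This is a maximum matching.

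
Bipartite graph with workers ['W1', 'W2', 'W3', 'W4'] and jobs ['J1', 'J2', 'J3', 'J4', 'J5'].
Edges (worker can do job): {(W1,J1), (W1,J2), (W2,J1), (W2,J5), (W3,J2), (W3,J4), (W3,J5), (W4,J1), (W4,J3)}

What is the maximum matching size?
Maximum matching size = 4

Maximum matching: {(W1,J2), (W2,J1), (W3,J5), (W4,J3)}
Size: 4

This assigns 4 workers to 4 distinct jobs.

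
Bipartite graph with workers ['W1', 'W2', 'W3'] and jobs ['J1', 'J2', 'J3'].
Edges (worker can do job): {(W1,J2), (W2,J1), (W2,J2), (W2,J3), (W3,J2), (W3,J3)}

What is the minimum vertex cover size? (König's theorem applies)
Minimum vertex cover size = 3

By König's theorem: in bipartite graphs,
min vertex cover = max matching = 3

Maximum matching has size 3, so minimum vertex cover also has size 3.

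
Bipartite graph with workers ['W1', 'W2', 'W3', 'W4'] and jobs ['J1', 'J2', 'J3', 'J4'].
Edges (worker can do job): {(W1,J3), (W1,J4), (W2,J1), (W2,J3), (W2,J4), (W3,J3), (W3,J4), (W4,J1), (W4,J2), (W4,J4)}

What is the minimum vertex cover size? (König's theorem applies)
Minimum vertex cover size = 4

By König's theorem: in bipartite graphs,
min vertex cover = max matching = 4

Maximum matching has size 4, so minimum vertex cover also has size 4.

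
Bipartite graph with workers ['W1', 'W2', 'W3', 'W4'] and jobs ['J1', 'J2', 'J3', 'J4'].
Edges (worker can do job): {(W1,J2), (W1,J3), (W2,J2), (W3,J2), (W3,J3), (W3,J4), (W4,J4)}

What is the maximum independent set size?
Maximum independent set = 5

By König's theorem:
- Min vertex cover = Max matching = 3
- Max independent set = Total vertices - Min vertex cover
- Max independent set = 8 - 3 = 5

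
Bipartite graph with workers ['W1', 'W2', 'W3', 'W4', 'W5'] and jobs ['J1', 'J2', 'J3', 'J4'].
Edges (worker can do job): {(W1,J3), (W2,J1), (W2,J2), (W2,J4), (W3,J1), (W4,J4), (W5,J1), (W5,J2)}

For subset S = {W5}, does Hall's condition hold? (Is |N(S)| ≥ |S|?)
Yes: |N(S)| = 2, |S| = 1

Subset S = {W5}
Neighbors N(S) = {J1, J2}

|N(S)| = 2, |S| = 1
Hall's condition: |N(S)| ≥ |S| is satisfied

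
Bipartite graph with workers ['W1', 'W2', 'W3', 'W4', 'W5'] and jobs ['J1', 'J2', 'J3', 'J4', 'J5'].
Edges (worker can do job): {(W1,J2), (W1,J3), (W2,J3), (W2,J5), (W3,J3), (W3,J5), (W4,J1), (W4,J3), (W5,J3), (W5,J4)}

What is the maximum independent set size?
Maximum independent set = 5

By König's theorem:
- Min vertex cover = Max matching = 5
- Max independent set = Total vertices - Min vertex cover
- Max independent set = 10 - 5 = 5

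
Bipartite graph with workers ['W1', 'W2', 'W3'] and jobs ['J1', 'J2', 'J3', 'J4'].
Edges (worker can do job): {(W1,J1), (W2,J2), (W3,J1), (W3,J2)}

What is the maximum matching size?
Maximum matching size = 2

Maximum matching: {(W1,J1), (W3,J2)}
Size: 2

This assigns 2 workers to 2 distinct jobs.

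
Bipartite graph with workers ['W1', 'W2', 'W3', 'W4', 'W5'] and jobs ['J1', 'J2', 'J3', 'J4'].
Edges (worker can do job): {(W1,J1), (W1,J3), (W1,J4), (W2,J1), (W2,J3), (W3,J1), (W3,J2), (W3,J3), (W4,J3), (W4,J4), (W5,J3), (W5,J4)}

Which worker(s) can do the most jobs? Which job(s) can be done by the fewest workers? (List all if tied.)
Most versatile: W1, W3 (3 jobs); Least covered: J2 (1 workers)

Worker degrees (jobs they can do): W1:3, W2:2, W3:3, W4:2, W5:2
Job degrees (workers who can do it): J1:3, J2:1, J3:5, J4:3

Maximum worker degree is 3, achieved by: W1, W3
Minimum job degree is 1, achieved by: J2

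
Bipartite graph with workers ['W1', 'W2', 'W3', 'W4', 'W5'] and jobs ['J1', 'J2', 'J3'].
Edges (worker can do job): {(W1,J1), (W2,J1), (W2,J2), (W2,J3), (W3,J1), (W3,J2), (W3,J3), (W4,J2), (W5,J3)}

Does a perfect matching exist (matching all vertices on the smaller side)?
Yes, perfect matching exists (size 3)

Perfect matching: {(W1,J1), (W3,J2), (W5,J3)}
All 3 vertices on the smaller side are matched.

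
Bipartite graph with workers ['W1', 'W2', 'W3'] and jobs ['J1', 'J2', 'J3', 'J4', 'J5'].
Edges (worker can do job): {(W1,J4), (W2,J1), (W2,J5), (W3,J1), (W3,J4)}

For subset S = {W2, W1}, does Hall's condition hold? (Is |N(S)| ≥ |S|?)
Yes: |N(S)| = 3, |S| = 2

Subset S = {W2, W1}
Neighbors N(S) = {J1, J4, J5}

|N(S)| = 3, |S| = 2
Hall's condition: |N(S)| ≥ |S| is satisfied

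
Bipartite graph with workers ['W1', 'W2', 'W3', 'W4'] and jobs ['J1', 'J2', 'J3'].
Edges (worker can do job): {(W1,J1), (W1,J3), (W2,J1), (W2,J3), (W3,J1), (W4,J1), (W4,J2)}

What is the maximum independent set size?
Maximum independent set = 4

By König's theorem:
- Min vertex cover = Max matching = 3
- Max independent set = Total vertices - Min vertex cover
- Max independent set = 7 - 3 = 4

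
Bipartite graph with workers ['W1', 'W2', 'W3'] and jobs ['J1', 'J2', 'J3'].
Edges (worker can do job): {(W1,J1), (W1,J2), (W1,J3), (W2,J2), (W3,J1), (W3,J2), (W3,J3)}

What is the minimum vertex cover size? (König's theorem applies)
Minimum vertex cover size = 3

By König's theorem: in bipartite graphs,
min vertex cover = max matching = 3

Maximum matching has size 3, so minimum vertex cover also has size 3.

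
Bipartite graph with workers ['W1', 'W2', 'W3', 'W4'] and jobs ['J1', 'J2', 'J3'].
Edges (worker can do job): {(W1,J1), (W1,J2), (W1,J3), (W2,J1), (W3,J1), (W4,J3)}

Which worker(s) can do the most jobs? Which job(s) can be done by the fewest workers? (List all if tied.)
Most versatile: W1 (3 jobs); Least covered: J2 (1 workers)

Worker degrees (jobs they can do): W1:3, W2:1, W3:1, W4:1
Job degrees (workers who can do it): J1:3, J2:1, J3:2

Maximum worker degree is 3, achieved by: W1
Minimum job degree is 1, achieved by: J2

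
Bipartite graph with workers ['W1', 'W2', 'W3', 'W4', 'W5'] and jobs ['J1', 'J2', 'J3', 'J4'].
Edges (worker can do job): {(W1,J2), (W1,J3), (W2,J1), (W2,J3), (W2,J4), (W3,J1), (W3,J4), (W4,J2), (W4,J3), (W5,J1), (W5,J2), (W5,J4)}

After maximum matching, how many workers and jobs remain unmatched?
Unmatched: 1 workers, 0 jobs

Maximum matching size: 4
Workers: 5 total, 4 matched, 1 unmatched
Jobs: 4 total, 4 matched, 0 unmatched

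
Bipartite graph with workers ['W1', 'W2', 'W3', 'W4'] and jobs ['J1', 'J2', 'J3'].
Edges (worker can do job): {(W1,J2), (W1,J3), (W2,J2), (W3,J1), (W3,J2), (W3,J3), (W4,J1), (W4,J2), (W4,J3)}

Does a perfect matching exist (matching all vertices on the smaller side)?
Yes, perfect matching exists (size 3)

Perfect matching: {(W1,J2), (W3,J1), (W4,J3)}
All 3 vertices on the smaller side are matched.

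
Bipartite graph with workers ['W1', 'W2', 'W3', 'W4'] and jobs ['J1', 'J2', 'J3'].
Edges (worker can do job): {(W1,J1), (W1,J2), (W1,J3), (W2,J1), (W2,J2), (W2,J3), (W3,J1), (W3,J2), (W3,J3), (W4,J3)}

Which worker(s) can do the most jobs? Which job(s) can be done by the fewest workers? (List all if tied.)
Most versatile: W1, W2, W3 (3 jobs); Least covered: J1, J2 (3 workers)

Worker degrees (jobs they can do): W1:3, W2:3, W3:3, W4:1
Job degrees (workers who can do it): J1:3, J2:3, J3:4

Maximum worker degree is 3, achieved by: W1, W2, W3
Minimum job degree is 3, achieved by: J1, J2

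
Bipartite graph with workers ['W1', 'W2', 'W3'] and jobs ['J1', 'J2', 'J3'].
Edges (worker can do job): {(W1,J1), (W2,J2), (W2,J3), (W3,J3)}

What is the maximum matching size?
Maximum matching size = 3

Maximum matching: {(W1,J1), (W2,J2), (W3,J3)}
Size: 3

This assigns 3 workers to 3 distinct jobs.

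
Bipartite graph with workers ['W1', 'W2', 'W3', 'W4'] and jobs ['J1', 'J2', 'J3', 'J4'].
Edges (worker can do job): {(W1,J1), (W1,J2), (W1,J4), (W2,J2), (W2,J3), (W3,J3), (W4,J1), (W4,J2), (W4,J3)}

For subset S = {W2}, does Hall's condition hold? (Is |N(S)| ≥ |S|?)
Yes: |N(S)| = 2, |S| = 1

Subset S = {W2}
Neighbors N(S) = {J2, J3}

|N(S)| = 2, |S| = 1
Hall's condition: |N(S)| ≥ |S| is satisfied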